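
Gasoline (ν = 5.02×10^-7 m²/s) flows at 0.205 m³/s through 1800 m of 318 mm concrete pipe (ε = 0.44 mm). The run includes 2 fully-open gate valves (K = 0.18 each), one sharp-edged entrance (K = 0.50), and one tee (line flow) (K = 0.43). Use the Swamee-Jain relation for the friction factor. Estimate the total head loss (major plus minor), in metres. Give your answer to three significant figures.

V = 4Q/(πD²) = 2.581 m/s; V²/2g = 0.3396 m
Re = 1.64×10^6, ε/D = 0.00138 → f = 0.02149 (Swamee-Jain)
Major: h_f = f(L/D)·V²/2g = 0.02149·5660·0.3396 = 41.31 m
Minor: ΣK = 1.29; h_m = ΣK·V²/2g = 0.4380 m
Total H_L = 41.31 + 0.4380 = 41.75 m

H_L ≈ 41.8 m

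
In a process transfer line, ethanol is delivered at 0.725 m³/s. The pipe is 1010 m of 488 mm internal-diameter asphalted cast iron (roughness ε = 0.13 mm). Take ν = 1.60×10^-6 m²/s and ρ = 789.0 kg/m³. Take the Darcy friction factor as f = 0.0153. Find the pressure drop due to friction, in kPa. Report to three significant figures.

Δp ≈ 188 kPa

V = 4Q/(πD²) = 4·0.725/(π·0.488²) = 3.876 m/s
h_f = f(L/D)V²/(2g) = 0.01530·(1010/0.488)·3.876²/(2·9.81) = 24.25 m
Δp = ρg·h_f = 789.0·9.81·24.25 = 187.7 kPa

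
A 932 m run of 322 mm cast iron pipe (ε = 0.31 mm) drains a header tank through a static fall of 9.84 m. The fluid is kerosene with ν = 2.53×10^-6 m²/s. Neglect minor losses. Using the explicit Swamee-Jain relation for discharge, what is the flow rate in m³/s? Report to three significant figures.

Swamee-Jain (Type II): Q = -0.965·√(gD⁵h_f/L)·ln[ε/(3.7D) + √(3.17ν²L/(gD³h_f))]
√(gD⁵h_f/L) = √(9.81·0.322⁵·9.84/932) = 0.01893
ε/(3.7D) = 2.60×10^-4; √(3.17ν²L/(gD³h_f)) = 7.66×10^-5
Q = -0.965·0.01893·ln(3.368×10^-4) = 0.1461 m³/s
Check: V = 1.79 m/s, Re = 2.28×10^5, f = 0.02088, h_f = 9.92 m ≈ 9.84 m ✓

Q ≈ 0.146 m³/s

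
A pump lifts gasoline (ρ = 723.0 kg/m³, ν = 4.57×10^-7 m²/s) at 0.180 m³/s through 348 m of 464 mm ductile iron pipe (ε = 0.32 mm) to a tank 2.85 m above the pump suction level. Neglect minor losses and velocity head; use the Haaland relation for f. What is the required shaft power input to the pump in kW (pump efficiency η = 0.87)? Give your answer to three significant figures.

P_shaft ≈ 5.35 kW

V = 4Q/(πD²) = 1.065 m/s; Re = 1.08×10^6; ε/D = 6.90×10^-4; f = 0.01833
h_f = f(L/D)V²/2g = 0.7941 m
Total head H = z + h_f = 2.85 + 0.7941 = 3.644 m
P_hyd = ρgQH = 723.0·9.81·0.180·3.644 = 4.652 kW
P_shaft = P_hyd/η = 4.652/0.87 = 5.347 kW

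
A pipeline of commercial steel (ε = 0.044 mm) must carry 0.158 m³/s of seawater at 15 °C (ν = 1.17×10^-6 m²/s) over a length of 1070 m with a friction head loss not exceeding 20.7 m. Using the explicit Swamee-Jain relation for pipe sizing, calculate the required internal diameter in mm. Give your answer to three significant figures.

D ≈ 279 mm

Swamee-Jain (Type III): D = 0.66·[ε^1.25·(LQ²/(gh_f))^4.75 + ν·Q^9.4·(L/(gh_f))^5.2]^0.04
LQ²/(gh_f) = 0.1315; L/(gh_f) = 5.269
Term 1 = ε^1.25·(…)^4.75 = 2.34×10^-10; Term 2 = ν·Q^9.4·(…)^5.2 = 1.94×10^-10
D = 0.66·(2.34×10^-10 + 1.94×10^-10)^0.04 = 0.2785 m = 279 mm
Check: V = 2.59 m/s, Re = 6.17×10^5, f = 0.01481, h_f = 19.5 m ≈ 20.7 m ✓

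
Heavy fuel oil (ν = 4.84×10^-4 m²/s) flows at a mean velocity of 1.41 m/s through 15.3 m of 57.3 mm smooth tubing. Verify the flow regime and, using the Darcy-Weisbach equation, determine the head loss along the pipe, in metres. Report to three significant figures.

h_f ≈ 10.4 m

Re = VD/ν = 1.41·0.05730/4.84×10^-4 = 167 → laminar (Re < 2300)
f = 64/Re = 0.3834
h_f = f(L/D)V²/(2g) = 0.3834·(15.3/0.05730)·1.41²/(2·9.81) = 10.37 m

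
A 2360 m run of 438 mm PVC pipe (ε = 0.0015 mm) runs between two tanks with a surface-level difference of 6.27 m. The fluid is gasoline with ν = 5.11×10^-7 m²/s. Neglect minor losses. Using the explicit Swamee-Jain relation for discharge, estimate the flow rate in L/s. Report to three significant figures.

Q ≈ 214 L/s

Swamee-Jain (Type II): Q = -0.965·√(gD⁵h_f/L)·ln[ε/(3.7D) + √(3.17ν²L/(gD³h_f))]
√(gD⁵h_f/L) = √(9.81·0.438⁵·6.27/2360) = 0.02050
ε/(3.7D) = 9.26×10^-7; √(3.17ν²L/(gD³h_f)) = 1.94×10^-5
Q = -0.965·0.02050·ln(2.037×10^-5) = 0.2137 m³/s
Check: V = 1.42 m/s, Re = 1.22×10^6, f = 0.01133, h_f = 6.26 m ≈ 6.27 m ✓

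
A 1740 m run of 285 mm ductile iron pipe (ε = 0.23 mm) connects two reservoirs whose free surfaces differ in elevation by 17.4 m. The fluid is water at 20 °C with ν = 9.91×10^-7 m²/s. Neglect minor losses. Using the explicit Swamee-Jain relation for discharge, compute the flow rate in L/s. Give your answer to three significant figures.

Swamee-Jain (Type II): Q = -0.965·√(gD⁵h_f/L)·ln[ε/(3.7D) + √(3.17ν²L/(gD³h_f))]
√(gD⁵h_f/L) = √(9.81·0.285⁵·17.4/1740) = 0.01358
ε/(3.7D) = 2.18×10^-4; √(3.17ν²L/(gD³h_f)) = 3.70×10^-5
Q = -0.965·0.01358·ln(2.551×10^-4) = 0.1084 m³/s
Check: V = 1.70 m/s, Re = 4.89×10^5, f = 0.01948, h_f = 17.5 m ≈ 17.4 m ✓

Q ≈ 108 L/s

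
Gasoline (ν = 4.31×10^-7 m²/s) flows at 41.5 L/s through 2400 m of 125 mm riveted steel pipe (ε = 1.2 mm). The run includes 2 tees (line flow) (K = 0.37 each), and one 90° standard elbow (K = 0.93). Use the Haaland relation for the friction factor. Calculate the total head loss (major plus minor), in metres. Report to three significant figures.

H_L ≈ 421 m

V = 4Q/(πD²) = 3.382 m/s; V²/2g = 0.5829 m
Re = 9.81×10^5, ε/D = 0.00960 → f = 0.03752 (Haaland)
Major: h_f = f(L/D)·V²/2g = 0.03752·19200·0.5829 = 419.9 m
Minor: ΣK = 1.67; h_m = ΣK·V²/2g = 0.9734 m
Total H_L = 419.9 + 0.9734 = 420.9 m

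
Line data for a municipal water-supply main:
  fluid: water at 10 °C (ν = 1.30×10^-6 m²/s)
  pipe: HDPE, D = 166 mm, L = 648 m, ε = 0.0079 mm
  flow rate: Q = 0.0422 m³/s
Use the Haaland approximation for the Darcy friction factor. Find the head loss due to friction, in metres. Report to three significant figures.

V = 4Q/(πD²) = 4·0.0422/(π·0.166²) = 1.950 m/s
Re = VD/ν = 1.950·0.166/1.30×10^-6 = 2.49×10^5 → turbulent
ε/D = 0.0079/166 = 4.76×10^-5
Haaland: f = 0.01522
h_f = f(L/D)V²/(2g) = 0.01522·(648/0.166)·1.950²/(2·9.81) = 11.52 m

h_f ≈ 11.5 m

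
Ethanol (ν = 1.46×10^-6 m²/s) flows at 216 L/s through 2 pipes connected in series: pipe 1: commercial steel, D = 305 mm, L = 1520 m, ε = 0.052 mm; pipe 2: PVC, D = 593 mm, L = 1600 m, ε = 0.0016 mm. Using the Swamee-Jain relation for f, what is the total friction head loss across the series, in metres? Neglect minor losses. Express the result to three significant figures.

H ≈ 34.4 m

Pipe 1: V = 2.956 m/s, Re = 6.18×10^5, ε/D = 1.70×10^-4, f = 0.01495, h_1 = f(L/D)V²/2g = 33.18 m
Pipe 2: V = 0.7821 m/s, Re = 3.18×10^5, ε/D = 2.70×10^-6, f = 0.01425, h_2 = f(L/D)V²/2g = 1.199 m
Series → Q common, losses add: H = Σh = 34.38 m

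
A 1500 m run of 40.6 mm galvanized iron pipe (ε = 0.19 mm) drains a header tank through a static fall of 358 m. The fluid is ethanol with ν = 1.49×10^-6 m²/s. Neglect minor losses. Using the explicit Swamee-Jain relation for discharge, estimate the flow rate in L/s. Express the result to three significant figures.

Swamee-Jain (Type II): Q = -0.965·√(gD⁵h_f/L)·ln[ε/(3.7D) + √(3.17ν²L/(gD³h_f))]
√(gD⁵h_f/L) = √(9.81·0.0406⁵·358/1500) = 5.082×10^-4
ε/(3.7D) = 0.00126; √(3.17ν²L/(gD³h_f)) = 2.12×10^-4
Q = -0.965·5.082×10^-4·ln(0.001477) = 0.003197 m³/s
Check: V = 2.47 m/s, Re = 6.73×10^4, f = 0.03150, h_f = 362 m ≈ 358 m ✓

Q ≈ 3.20 L/s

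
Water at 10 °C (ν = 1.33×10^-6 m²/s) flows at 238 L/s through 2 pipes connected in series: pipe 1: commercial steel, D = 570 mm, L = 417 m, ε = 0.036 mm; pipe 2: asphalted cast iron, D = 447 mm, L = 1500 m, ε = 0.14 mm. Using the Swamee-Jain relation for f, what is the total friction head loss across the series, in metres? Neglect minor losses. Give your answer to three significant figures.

H ≈ 6.94 m

Pipe 1: V = 0.9327 m/s, Re = 4.00×10^5, ε/D = 6.32×10^-5, f = 0.01445, h_1 = f(L/D)V²/2g = 0.4687 m
Pipe 2: V = 1.517 m/s, Re = 5.10×10^5, ε/D = 3.13×10^-4, f = 0.01646, h_2 = f(L/D)V²/2g = 6.474 m
Series → Q common, losses add: H = Σh = 6.942 m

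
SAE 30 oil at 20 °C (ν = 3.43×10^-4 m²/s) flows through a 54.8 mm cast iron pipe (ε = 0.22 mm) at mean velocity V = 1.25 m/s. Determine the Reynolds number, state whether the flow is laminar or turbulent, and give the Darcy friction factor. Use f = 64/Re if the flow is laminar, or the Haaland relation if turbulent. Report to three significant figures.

Re = VD/ν = 1.250·0.0548/3.43×10^-4 = 200
Re < 2300 → laminar → f = 64/Re = 0.3205

Re ≈ 200; laminar; f = 64/Re ≈ 0.320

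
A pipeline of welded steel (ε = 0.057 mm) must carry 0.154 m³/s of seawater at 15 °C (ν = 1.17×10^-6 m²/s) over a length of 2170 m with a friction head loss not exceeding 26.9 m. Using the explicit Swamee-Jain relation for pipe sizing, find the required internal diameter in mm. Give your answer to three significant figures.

D ≈ 303 mm

Swamee-Jain (Type III): D = 0.66·[ε^1.25·(LQ²/(gh_f))^4.75 + ν·Q^9.4·(L/(gh_f))^5.2]^0.04
LQ²/(gh_f) = 0.1950; L/(gh_f) = 8.223
Term 1 = ε^1.25·(…)^4.75 = 2.10×10^-9; Term 2 = ν·Q^9.4·(…)^5.2 = 1.55×10^-9
D = 0.66·(2.10×10^-9 + 1.55×10^-9)^0.04 = 0.3034 m = 303 mm
Check: V = 2.13 m/s, Re = 5.52×10^5, f = 0.01526, h_f = 25.2 m ≈ 26.9 m ✓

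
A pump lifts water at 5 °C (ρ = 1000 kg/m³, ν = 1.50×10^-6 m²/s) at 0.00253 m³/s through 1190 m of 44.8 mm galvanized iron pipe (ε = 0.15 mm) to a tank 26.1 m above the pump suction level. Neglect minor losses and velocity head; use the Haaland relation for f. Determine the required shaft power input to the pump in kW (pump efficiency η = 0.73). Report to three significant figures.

V = 4Q/(πD²) = 1.605 m/s; Re = 4.79×10^4; ε/D = 0.00335; f = 0.02922
h_f = f(L/D)V²/2g = 101.9 m
Total head H = z + h_f = 26.1 + 101.9 = 128.0 m
P_hyd = ρgQH = 1000·9.81·0.00253·128.0 = 3.177 kW
P_shaft = P_hyd/η = 3.177/0.73 = 4.353 kW

P_shaft ≈ 4.35 kW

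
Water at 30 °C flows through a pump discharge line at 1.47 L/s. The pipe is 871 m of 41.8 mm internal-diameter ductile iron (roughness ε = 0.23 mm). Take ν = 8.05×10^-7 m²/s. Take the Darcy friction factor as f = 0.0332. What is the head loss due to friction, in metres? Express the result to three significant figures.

h_f ≈ 40.5 m

V = 4Q/(πD²) = 4·0.00147/(π·0.0418²) = 1.071 m/s
h_f = f(L/D)V²/(2g) = 0.03320·(871/0.0418)·1.071²/(2·9.81) = 40.46 m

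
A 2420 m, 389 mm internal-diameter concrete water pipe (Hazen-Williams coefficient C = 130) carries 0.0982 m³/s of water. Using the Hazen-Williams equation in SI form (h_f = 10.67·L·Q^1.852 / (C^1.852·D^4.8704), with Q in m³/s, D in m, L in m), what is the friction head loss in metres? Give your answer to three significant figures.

h_f = 10.67·2420·0.0982^1.852 / (130^1.852·0.389^4.8704) = 4.241 m

h_f ≈ 4.24 m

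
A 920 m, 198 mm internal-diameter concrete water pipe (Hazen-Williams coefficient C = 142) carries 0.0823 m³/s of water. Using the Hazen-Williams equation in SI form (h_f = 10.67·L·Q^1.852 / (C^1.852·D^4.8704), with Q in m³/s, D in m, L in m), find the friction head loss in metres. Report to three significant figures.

h_f ≈ 26.5 m

h_f = 10.67·920·0.0823^1.852 / (142^1.852·0.198^4.8704) = 26.47 m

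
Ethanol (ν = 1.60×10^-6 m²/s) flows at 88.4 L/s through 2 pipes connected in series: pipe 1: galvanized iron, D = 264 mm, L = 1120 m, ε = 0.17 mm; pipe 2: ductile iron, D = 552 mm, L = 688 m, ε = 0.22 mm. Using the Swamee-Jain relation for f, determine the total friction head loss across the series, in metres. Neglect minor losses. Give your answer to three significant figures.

H ≈ 11.0 m

Pipe 1: V = 1.615 m/s, Re = 2.66×10^5, ε/D = 6.44×10^-4, f = 0.01925, h_1 = f(L/D)V²/2g = 10.86 m
Pipe 2: V = 0.3694 m/s, Re = 1.27×10^5, ε/D = 3.99×10^-4, f = 0.01934, h_2 = f(L/D)V²/2g = 0.1676 m
Series → Q common, losses add: H = Σh = 11.02 m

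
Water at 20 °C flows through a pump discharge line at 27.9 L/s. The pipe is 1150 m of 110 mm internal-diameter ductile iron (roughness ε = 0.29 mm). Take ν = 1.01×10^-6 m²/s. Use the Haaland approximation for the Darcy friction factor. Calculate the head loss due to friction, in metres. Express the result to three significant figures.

V = 4Q/(πD²) = 4·0.0279/(π·0.110²) = 2.936 m/s
Re = VD/ν = 2.936·0.110/1.01×10^-6 = 3.20×10^5 → turbulent
ε/D = 0.29/110 = 0.00264
Haaland: f = 0.02570
h_f = f(L/D)V²/(2g) = 0.02570·(1150/0.110)·2.936²/(2·9.81) = 118.1 m

h_f ≈ 118 m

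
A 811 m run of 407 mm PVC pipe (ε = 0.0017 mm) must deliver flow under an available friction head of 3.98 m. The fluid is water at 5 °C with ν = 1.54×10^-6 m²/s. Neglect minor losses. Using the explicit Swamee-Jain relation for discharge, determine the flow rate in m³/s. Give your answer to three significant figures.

Q ≈ 0.222 m³/s

Swamee-Jain (Type II): Q = -0.965·√(gD⁵h_f/L)·ln[ε/(3.7D) + √(3.17ν²L/(gD³h_f))]
√(gD⁵h_f/L) = √(9.81·0.407⁵·3.98/811) = 0.02319
ε/(3.7D) = 1.13×10^-6; √(3.17ν²L/(gD³h_f)) = 4.81×10^-5
Q = -0.965·0.02319·ln(4.926×10^-5) = 0.2219 m³/s
Check: V = 1.71 m/s, Re = 4.51×10^5, f = 0.01340, h_f = 3.96 m ≈ 3.98 m ✓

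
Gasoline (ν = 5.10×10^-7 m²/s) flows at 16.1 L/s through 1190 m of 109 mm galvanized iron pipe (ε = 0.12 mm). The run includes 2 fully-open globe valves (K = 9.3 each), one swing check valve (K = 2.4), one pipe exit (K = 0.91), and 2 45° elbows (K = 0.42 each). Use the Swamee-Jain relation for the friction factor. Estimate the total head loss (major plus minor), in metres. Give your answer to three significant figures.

H_L ≈ 38.2 m

V = 4Q/(πD²) = 1.725 m/s; V²/2g = 0.1517 m
Re = 3.69×10^5, ε/D = 0.00110 → f = 0.02099 (Swamee-Jain)
Major: h_f = f(L/D)·V²/2g = 0.02099·10917·0.1517 = 34.76 m
Minor: ΣK = 22.8; h_m = ΣK·V²/2g = 3.452 m
Total H_L = 34.76 + 3.452 = 38.22 m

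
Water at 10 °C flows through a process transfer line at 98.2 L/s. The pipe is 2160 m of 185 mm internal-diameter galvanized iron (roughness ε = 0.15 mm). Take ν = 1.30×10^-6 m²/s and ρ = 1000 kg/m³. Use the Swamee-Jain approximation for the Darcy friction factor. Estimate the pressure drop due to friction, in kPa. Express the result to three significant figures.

Δp ≈ 1520 kPa

V = 4Q/(πD²) = 4·0.0982/(π·0.185²) = 3.653 m/s
Re = VD/ν = 3.653·0.185/1.30×10^-6 = 5.20×10^5 → turbulent
ε/D = 0.15/185 = 8.11×10^-4
Swamee-Jain: f = 0.01946
h_f = f(L/D)V²/(2g) = 0.01946·(2160/0.185)·3.653²/(2·9.81) = 154.5 m
Δp = ρg·h_f = 1000·9.81·154.5 = 1516 kPa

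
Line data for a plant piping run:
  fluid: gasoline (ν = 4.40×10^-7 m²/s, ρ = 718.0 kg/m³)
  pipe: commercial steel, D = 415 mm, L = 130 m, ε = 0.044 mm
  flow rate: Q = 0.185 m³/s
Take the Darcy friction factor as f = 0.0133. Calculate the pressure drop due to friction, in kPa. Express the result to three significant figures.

V = 4Q/(πD²) = 4·0.185/(π·0.415²) = 1.368 m/s
h_f = f(L/D)V²/(2g) = 0.01330·(130/0.415)·1.368²/(2·9.81) = 0.3972 m
Δp = ρg·h_f = 718.0·9.81·0.3972 = 2.798 kPa

Δp ≈ 2.80 kPa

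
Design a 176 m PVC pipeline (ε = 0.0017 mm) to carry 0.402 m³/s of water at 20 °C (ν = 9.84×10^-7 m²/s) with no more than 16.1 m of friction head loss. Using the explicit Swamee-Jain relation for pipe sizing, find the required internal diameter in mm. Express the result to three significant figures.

D ≈ 276 mm

Swamee-Jain (Type III): D = 0.66·[ε^1.25·(LQ²/(gh_f))^4.75 + ν·Q^9.4·(L/(gh_f))^5.2]^0.04
LQ²/(gh_f) = 0.1801; L/(gh_f) = 1.114
Term 1 = ε^1.25·(…)^4.75 = 1.78×10^-11; Term 2 = ν·Q^9.4·(…)^5.2 = 3.29×10^-10
D = 0.66·(1.78×10^-11 + 3.29×10^-10)^0.04 = 0.2762 m = 276 mm
Check: V = 6.71 m/s, Re = 1.88×10^6, f = 0.01069, h_f = 15.6 m ≈ 16.1 m ✓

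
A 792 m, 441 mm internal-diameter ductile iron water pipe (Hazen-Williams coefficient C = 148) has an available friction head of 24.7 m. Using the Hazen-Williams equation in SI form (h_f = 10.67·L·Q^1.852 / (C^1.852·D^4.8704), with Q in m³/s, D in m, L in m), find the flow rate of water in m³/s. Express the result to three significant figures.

Q ≈ 0.736 m³/s

Rearranging: Q = [h_f·C^1.852·D^4.8704 / (10.67·L)]^(1/1.852)
Q = [24.7·148^1.852·0.441^4.8704 / (10.67·792)]^0.540 = 0.7360 m³/s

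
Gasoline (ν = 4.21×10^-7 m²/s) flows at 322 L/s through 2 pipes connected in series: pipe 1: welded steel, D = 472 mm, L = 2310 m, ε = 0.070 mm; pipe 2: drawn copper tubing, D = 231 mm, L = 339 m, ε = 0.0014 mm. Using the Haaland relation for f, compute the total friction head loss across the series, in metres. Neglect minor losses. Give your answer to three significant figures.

Pipe 1: V = 1.840 m/s, Re = 2.06×10^6, ε/D = 1.48×10^-4, f = 0.01349, h_1 = f(L/D)V²/2g = 11.40 m
Pipe 2: V = 7.683 m/s, Re = 4.22×10^6, ε/D = 6.06×10^-6, f = 0.009514, h_2 = f(L/D)V²/2g = 42.01 m
Series → Q common, losses add: H = Σh = 53.41 m

H ≈ 53.4 m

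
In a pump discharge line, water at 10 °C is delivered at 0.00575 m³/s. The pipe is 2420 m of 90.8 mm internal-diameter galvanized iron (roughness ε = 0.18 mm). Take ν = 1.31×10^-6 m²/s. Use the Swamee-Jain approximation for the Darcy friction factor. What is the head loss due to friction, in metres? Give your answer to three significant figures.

V = 4Q/(πD²) = 4·0.00575/(π·0.0908²) = 0.8880 m/s
Re = VD/ν = 0.8880·0.0908/1.31×10^-6 = 6.15×10^4 → turbulent
ε/D = 0.18/90.8 = 0.00198
Swamee-Jain: f = 0.02622
h_f = f(L/D)V²/(2g) = 0.02622·(2420/0.0908)·0.8880²/(2·9.81) = 28.08 m

h_f ≈ 28.1 m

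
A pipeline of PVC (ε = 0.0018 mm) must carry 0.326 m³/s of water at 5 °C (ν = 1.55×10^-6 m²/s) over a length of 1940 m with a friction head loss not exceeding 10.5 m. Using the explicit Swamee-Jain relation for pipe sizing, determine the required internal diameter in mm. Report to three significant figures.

D ≈ 467 mm

Swamee-Jain (Type III): D = 0.66·[ε^1.25·(LQ²/(gh_f))^4.75 + ν·Q^9.4·(L/(gh_f))^5.2]^0.04
LQ²/(gh_f) = 2.002; L/(gh_f) = 18.83
Term 1 = ε^1.25·(…)^4.75 = 1.78×10^-6; Term 2 = ν·Q^9.4·(…)^5.2 = 1.76×10^-4
D = 0.66·(1.78×10^-6 + 1.76×10^-4)^0.04 = 0.4672 m = 467 mm
Check: V = 1.90 m/s, Re = 5.73×10^5, f = 0.01284, h_f = 9.83 m ≈ 10.5 m ✓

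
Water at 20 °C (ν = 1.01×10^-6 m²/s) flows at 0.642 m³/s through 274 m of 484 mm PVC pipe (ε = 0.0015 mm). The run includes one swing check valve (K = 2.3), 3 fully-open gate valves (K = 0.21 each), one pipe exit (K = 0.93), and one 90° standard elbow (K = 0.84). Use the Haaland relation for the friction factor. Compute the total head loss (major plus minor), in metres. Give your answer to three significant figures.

H_L ≈ 6.68 m

V = 4Q/(πD²) = 3.489 m/s; V²/2g = 0.6206 m
Re = 1.67×10^6, ε/D = 3.10×10^-6 → f = 0.01072 (Haaland)
Major: h_f = f(L/D)·V²/2g = 0.01072·566.1·0.6206 = 3.766 m
Minor: ΣK = 4.70; h_m = ΣK·V²/2g = 2.917 m
Total H_L = 3.766 + 2.917 = 6.683 m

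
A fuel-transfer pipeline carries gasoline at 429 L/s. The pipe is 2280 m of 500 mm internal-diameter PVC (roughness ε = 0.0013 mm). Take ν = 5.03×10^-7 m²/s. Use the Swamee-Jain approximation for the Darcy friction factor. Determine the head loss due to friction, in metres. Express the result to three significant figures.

h_f ≈ 11.5 m

V = 4Q/(πD²) = 4·0.429/(π·0.500²) = 2.185 m/s
Re = VD/ν = 2.185·0.500/5.03×10^-7 = 2.17×10^6 → turbulent
ε/D = 0.0013/500 = 2.60×10^-6
Swamee-Jain: f = 0.01034
h_f = f(L/D)V²/(2g) = 0.01034·(2280/0.500)·2.185²/(2·9.81) = 11.47 m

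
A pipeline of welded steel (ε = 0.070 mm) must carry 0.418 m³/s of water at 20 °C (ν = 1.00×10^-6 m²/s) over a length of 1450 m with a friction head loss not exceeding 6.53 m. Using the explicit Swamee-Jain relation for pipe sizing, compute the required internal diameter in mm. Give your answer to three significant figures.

Swamee-Jain (Type III): D = 0.66·[ε^1.25·(LQ²/(gh_f))^4.75 + ν·Q^9.4·(L/(gh_f))^5.2]^0.04
LQ²/(gh_f) = 3.955; L/(gh_f) = 22.64
Term 1 = ε^1.25·(…)^4.75 = 0.00439; Term 2 = ν·Q^9.4·(…)^5.2 = 0.00305
D = 0.66·(0.00439 + 0.00305)^0.04 = 0.5425 m = 543 mm
Check: V = 1.81 m/s, Re = 9.81×10^5, f = 0.01393, h_f = 6.21 m ≈ 6.53 m ✓

D ≈ 543 mm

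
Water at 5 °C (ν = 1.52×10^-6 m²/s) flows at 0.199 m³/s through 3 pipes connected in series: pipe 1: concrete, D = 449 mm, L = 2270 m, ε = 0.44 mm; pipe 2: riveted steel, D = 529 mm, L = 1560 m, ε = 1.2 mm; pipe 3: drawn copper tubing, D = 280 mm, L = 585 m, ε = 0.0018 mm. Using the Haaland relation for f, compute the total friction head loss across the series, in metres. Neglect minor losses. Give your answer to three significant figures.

Pipe 1: V = 1.257 m/s, Re = 3.71×10^5, ε/D = 9.80×10^-4, f = 0.02028, h_1 = f(L/D)V²/2g = 8.255 m
Pipe 2: V = 0.9054 m/s, Re = 3.15×10^5, ε/D = 0.00227, f = 0.02474, h_2 = f(L/D)V²/2g = 3.048 m
Pipe 3: V = 3.232 m/s, Re = 5.95×10^5, ε/D = 6.43×10^-6, f = 0.01275, h_3 = f(L/D)V²/2g = 14.18 m
Series → Q common, losses add: H = Σh = 25.48 m

H ≈ 25.5 m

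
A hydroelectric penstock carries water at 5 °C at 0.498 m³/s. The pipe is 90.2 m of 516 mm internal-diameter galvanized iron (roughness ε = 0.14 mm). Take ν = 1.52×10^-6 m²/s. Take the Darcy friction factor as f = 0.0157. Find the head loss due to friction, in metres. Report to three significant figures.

V = 4Q/(πD²) = 4·0.498/(π·0.516²) = 2.381 m/s
h_f = f(L/D)V²/(2g) = 0.01570·(90.2/0.516)·2.381²/(2·9.81) = 0.7933 m

h_f ≈ 0.793 m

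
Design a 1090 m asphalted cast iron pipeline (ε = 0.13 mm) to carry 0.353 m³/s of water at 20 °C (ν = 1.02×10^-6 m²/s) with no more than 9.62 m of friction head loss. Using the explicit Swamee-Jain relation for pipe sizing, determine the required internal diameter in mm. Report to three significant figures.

Swamee-Jain (Type III): D = 0.66·[ε^1.25·(LQ²/(gh_f))^4.75 + ν·Q^9.4·(L/(gh_f))^5.2]^0.04
LQ²/(gh_f) = 1.439; L/(gh_f) = 11.55
Term 1 = ε^1.25·(…)^4.75 = 7.83×10^-5; Term 2 = ν·Q^9.4·(…)^5.2 = 1.92×10^-5
D = 0.66·(7.83×10^-5 + 1.92×10^-5)^0.04 = 0.4561 m = 456 mm
Check: V = 2.16 m/s, Re = 9.66×10^5, f = 0.01565, h_f = 8.89 m ≈ 9.62 m ✓

D ≈ 456 mm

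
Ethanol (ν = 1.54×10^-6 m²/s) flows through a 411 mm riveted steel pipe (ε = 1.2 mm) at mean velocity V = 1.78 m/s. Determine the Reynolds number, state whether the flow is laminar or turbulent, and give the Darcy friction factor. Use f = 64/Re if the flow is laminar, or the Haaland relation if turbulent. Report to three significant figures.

Re ≈ 4.75×10^5; turbulent; f ≈ 0.0263

Re = VD/ν = 1.780·0.411/1.54×10^-6 = 4.75×10^5
Re > 4000 → turbulent; ε/D = 0.00292
Haaland: f = 0.02628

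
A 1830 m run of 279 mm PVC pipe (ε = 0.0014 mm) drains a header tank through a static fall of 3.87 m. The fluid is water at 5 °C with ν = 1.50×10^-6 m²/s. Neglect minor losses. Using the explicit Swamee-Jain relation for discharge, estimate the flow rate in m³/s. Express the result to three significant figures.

Q ≈ 0.0513 m³/s

Swamee-Jain (Type II): Q = -0.965·√(gD⁵h_f/L)·ln[ε/(3.7D) + √(3.17ν²L/(gD³h_f))]
√(gD⁵h_f/L) = √(9.81·0.279⁵·3.87/1830) = 0.005922
ε/(3.7D) = 1.36×10^-6; √(3.17ν²L/(gD³h_f)) = 1.26×10^-4
Q = -0.965·0.005922·ln(1.272×10^-4) = 0.05126 m³/s
Check: V = 0.838 m/s, Re = 1.56×10^5, f = 0.01635, h_f = 3.84 m ≈ 3.87 m ✓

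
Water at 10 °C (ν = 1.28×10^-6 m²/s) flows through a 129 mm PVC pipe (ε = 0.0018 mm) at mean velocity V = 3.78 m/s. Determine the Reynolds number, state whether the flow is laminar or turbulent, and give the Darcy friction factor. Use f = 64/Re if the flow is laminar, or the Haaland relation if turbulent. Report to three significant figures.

Re = VD/ν = 3.780·0.129/1.28×10^-6 = 3.81×10^5
Re > 4000 → turbulent; ε/D = 1.40×10^-5
Haaland: f = 0.01386

Re ≈ 3.81×10^5; turbulent; f ≈ 0.0139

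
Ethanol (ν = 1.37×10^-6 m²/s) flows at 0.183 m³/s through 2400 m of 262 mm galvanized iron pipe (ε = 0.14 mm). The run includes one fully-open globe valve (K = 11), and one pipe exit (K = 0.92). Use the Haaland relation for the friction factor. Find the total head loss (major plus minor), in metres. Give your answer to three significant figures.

V = 4Q/(πD²) = 3.394 m/s; V²/2g = 0.5872 m
Re = 6.49×10^5, ε/D = 5.34×10^-4 → f = 0.01762 (Haaland)
Major: h_f = f(L/D)·V²/2g = 0.01762·9160·0.5872 = 94.77 m
Minor: ΣK = 11.9; h_m = ΣK·V²/2g = 7.000 m
Total H_L = 94.77 + 7.000 = 101.8 m

H_L ≈ 102 m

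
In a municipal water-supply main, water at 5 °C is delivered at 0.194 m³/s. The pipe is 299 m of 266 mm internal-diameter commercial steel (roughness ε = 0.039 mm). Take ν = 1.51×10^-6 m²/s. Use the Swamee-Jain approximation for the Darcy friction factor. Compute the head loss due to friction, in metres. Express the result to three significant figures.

h_f ≈ 10.3 m

V = 4Q/(πD²) = 4·0.194/(π·0.266²) = 3.491 m/s
Re = VD/ν = 3.491·0.266/1.51×10^-6 = 6.15×10^5 → turbulent
ε/D = 0.039/266 = 1.47×10^-4
Swamee-Jain: f = 0.01469
h_f = f(L/D)V²/(2g) = 0.01469·(299/0.266)·3.491²/(2·9.81) = 10.26 m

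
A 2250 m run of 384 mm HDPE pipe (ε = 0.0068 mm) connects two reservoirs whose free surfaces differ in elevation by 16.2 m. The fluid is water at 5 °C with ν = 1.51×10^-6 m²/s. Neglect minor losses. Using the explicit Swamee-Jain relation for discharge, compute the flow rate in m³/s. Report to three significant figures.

Swamee-Jain (Type II): Q = -0.965·√(gD⁵h_f/L)·ln[ε/(3.7D) + √(3.17ν²L/(gD³h_f))]
√(gD⁵h_f/L) = √(9.81·0.384⁵·16.2/2250) = 0.02428
ε/(3.7D) = 4.79×10^-6; √(3.17ν²L/(gD³h_f)) = 4.25×10^-5
Q = -0.965·0.02428·ln(4.730×10^-5) = 0.2334 m³/s
Check: V = 2.02 m/s, Re = 5.12×10^5, f = 0.01332, h_f = 16.2 m ≈ 16.2 m ✓

Q ≈ 0.233 m³/s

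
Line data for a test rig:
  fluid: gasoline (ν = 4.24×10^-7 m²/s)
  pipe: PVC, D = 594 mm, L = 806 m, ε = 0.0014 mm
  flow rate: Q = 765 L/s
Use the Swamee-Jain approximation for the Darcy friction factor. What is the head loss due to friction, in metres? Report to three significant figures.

h_f ≈ 5.01 m

V = 4Q/(πD²) = 4·0.765/(π·0.594²) = 2.761 m/s
Re = VD/ν = 2.761·0.594/4.24×10^-7 = 3.87×10^6 → turbulent
ε/D = 0.0014/594 = 2.36×10^-6
Swamee-Jain: f = 0.009497
h_f = f(L/D)V²/(2g) = 0.009497·(806/0.594)·2.761²/(2·9.81) = 5.005 m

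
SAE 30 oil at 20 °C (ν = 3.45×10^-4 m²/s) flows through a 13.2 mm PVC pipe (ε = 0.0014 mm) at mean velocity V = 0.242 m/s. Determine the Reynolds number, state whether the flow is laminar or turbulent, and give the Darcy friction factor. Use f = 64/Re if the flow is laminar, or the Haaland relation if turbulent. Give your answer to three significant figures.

Re = VD/ν = 0.2420·0.0132/3.45×10^-4 = 9.26
Re < 2300 → laminar → f = 64/Re = 6.912

Re ≈ 9.26; laminar; f = 64/Re ≈ 6.91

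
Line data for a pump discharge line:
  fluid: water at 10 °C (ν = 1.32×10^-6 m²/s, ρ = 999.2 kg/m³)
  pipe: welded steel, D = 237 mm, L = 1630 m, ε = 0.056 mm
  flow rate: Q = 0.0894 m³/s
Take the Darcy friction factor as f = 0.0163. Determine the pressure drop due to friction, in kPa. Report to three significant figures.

Δp ≈ 230 kPa

V = 4Q/(πD²) = 4·0.0894/(π·0.237²) = 2.027 m/s
h_f = f(L/D)V²/(2g) = 0.01630·(1630/0.237)·2.027²/(2·9.81) = 23.47 m
Δp = ρg·h_f = 999.2·9.81·23.47 = 230.0 kPa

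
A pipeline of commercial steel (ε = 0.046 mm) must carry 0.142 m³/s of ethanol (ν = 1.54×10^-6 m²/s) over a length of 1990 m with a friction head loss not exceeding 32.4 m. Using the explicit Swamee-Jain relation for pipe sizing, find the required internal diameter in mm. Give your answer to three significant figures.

D ≈ 279 mm

Swamee-Jain (Type III): D = 0.66·[ε^1.25·(LQ²/(gh_f))^4.75 + ν·Q^9.4·(L/(gh_f))^5.2]^0.04
LQ²/(gh_f) = 0.1262; L/(gh_f) = 6.261
Term 1 = ε^1.25·(…)^4.75 = 2.04×10^-10; Term 2 = ν·Q^9.4·(…)^5.2 = 2.30×10^-10
D = 0.66·(2.04×10^-10 + 2.30×10^-10)^0.04 = 0.2786 m = 279 mm
Check: V = 2.33 m/s, Re = 4.21×10^5, f = 0.01543, h_f = 30.5 m ≈ 32.4 m ✓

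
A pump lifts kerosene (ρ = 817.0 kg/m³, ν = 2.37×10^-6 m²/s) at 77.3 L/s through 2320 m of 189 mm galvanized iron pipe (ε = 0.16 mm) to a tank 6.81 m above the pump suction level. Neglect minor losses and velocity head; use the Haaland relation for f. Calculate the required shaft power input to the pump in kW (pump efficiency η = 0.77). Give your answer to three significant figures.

V = 4Q/(πD²) = 2.755 m/s; Re = 2.20×10^5; ε/D = 8.47×10^-4; f = 0.02017
h_f = f(L/D)V²/2g = 95.78 m
Total head H = z + h_f = 6.81 + 95.78 = 102.6 m
P_hyd = ρgQH = 817.0·9.81·0.0773·102.6 = 63.56 kW
P_shaft = P_hyd/η = 63.56/0.77 = 82.54 kW

P_shaft ≈ 82.5 kW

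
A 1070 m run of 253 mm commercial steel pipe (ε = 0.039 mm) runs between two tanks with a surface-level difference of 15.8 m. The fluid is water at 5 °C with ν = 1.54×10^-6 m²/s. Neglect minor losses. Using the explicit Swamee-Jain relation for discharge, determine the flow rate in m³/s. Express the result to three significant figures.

Swamee-Jain (Type II): Q = -0.965·√(gD⁵h_f/L)·ln[ε/(3.7D) + √(3.17ν²L/(gD³h_f))]
√(gD⁵h_f/L) = √(9.81·0.253⁵·15.8/1070) = 0.01225
ε/(3.7D) = 4.17×10^-5; √(3.17ν²L/(gD³h_f)) = 5.66×10^-5
Q = -0.965·0.01225·ln(9.827×10^-5) = 0.1091 m³/s
Check: V = 2.17 m/s, Re = 3.57×10^5, f = 0.01561, h_f = 15.8 m ≈ 15.8 m ✓

Q ≈ 0.109 m³/s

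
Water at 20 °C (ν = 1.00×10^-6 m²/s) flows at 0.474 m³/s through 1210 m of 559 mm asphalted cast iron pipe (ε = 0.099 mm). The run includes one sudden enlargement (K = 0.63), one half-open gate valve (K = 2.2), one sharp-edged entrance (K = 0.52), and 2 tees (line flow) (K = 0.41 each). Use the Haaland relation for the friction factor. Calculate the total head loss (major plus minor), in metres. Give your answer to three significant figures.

V = 4Q/(πD²) = 1.931 m/s; V²/2g = 0.1901 m
Re = 1.08×10^6, ε/D = 1.77×10^-4 → f = 0.01428 (Haaland)
Major: h_f = f(L/D)·V²/2g = 0.01428·2165·0.1901 = 5.876 m
Minor: ΣK = 4.17; h_m = ΣK·V²/2g = 0.7928 m
Total H_L = 5.876 + 0.7928 = 6.669 m

H_L ≈ 6.67 m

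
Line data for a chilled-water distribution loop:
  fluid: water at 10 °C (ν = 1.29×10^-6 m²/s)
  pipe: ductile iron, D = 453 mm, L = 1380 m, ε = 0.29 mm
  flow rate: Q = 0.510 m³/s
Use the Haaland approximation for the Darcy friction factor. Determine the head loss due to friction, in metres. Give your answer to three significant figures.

V = 4Q/(πD²) = 4·0.510/(π·0.453²) = 3.164 m/s
Re = VD/ν = 3.164·0.453/1.29×10^-6 = 1.11×10^6 → turbulent
ε/D = 0.29/453 = 6.40×10^-4
Haaland: f = 0.01803
h_f = f(L/D)V²/(2g) = 0.01803·(1380/0.453)·3.164²/(2·9.81) = 28.04 m

h_f ≈ 28.0 m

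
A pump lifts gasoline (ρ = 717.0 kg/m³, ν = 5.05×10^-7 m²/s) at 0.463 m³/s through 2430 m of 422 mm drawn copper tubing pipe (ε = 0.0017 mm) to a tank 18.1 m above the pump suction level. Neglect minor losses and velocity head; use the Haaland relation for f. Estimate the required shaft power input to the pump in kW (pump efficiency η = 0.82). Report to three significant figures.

V = 4Q/(πD²) = 3.310 m/s; Re = 2.77×10^6; ε/D = 4.03×10^-6; f = 0.009973
h_f = f(L/D)V²/2g = 32.07 m
Total head H = z + h_f = 18.1 + 32.07 = 50.17 m
P_hyd = ρgQH = 717.0·9.81·0.463·50.17 = 163.4 kW
P_shaft = P_hyd/η = 163.4/0.82 = 199.3 kW

P_shaft ≈ 199 kW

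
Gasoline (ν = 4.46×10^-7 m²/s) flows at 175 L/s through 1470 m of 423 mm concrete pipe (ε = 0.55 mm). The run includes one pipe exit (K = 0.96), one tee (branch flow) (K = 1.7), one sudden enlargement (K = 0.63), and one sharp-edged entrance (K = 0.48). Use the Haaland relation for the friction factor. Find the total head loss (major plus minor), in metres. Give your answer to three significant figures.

V = 4Q/(πD²) = 1.245 m/s; V²/2g = 0.07904 m
Re = 1.18×10^6, ε/D = 0.00130 → f = 0.02118 (Haaland)
Major: h_f = f(L/D)·V²/2g = 0.02118·3475·0.07904 = 5.818 m
Minor: ΣK = 3.77; h_m = ΣK·V²/2g = 0.2980 m
Total H_L = 5.818 + 0.2980 = 6.116 m

H_L ≈ 6.12 m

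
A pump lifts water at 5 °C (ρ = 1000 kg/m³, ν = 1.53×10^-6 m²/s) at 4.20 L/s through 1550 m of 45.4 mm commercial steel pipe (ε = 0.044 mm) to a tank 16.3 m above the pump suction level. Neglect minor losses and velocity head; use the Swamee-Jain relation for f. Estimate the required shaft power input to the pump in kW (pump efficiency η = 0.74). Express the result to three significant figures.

V = 4Q/(πD²) = 2.594 m/s; Re = 7.70×10^4; ε/D = 9.69×10^-4; f = 0.02284
h_f = f(L/D)V²/2g = 267.5 m
Total head H = z + h_f = 16.3 + 267.5 = 283.8 m
P_hyd = ρgQH = 1000·9.81·0.00420·283.8 = 11.69 kW
P_shaft = P_hyd/η = 11.69/0.74 = 15.80 kW

P_shaft ≈ 15.8 kW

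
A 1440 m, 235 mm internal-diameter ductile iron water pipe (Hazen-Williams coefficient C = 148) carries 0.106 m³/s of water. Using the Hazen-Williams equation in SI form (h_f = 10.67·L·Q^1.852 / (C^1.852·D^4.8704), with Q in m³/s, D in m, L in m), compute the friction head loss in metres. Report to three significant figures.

h_f ≈ 26.6 m

h_f = 10.67·1440·0.106^1.852 / (148^1.852·0.235^4.8704) = 26.62 m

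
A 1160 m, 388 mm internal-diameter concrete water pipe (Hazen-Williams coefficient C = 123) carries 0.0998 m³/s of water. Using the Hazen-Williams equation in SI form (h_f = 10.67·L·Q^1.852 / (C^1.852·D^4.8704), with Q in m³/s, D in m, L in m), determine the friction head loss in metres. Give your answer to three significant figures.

h_f = 10.67·1160·0.0998^1.852 / (123^1.852·0.388^4.8704) = 2.350 m

h_f ≈ 2.35 m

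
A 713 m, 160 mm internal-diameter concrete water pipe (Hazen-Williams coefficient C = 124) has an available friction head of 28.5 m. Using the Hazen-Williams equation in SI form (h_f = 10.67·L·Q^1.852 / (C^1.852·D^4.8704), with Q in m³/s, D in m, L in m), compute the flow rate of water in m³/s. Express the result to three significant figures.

Q ≈ 0.0490 m³/s

Rearranging: Q = [h_f·C^1.852·D^4.8704 / (10.67·L)]^(1/1.852)
Q = [28.5·124^1.852·0.160^4.8704 / (10.67·713)]^0.540 = 0.04901 m³/s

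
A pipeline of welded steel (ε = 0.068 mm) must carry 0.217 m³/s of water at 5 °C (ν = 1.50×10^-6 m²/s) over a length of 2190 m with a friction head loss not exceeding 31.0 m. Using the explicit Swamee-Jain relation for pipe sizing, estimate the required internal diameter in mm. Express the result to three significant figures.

Swamee-Jain (Type III): D = 0.66·[ε^1.25·(LQ²/(gh_f))^4.75 + ν·Q^9.4·(L/(gh_f))^5.2]^0.04
LQ²/(gh_f) = 0.3391; L/(gh_f) = 7.201
Term 1 = ε^1.25·(…)^4.75 = 3.63×10^-8; Term 2 = ν·Q^9.4·(…)^5.2 = 2.50×10^-8
D = 0.66·(3.63×10^-8 + 2.50×10^-8)^0.04 = 0.3396 m = 340 mm
Check: V = 2.40 m/s, Re = 5.42×10^5, f = 0.01541, h_f = 29.0 m ≈ 31.0 m ✓

D ≈ 340 mm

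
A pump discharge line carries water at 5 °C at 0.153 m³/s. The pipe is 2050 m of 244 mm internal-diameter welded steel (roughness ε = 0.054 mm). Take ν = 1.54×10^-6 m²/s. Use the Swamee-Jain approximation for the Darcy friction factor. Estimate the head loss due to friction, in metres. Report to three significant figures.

h_f ≈ 71.8 m

V = 4Q/(πD²) = 4·0.153/(π·0.244²) = 3.272 m/s
Re = VD/ν = 3.272·0.244/1.54×10^-6 = 5.18×10^5 → turbulent
ε/D = 0.054/244 = 2.21×10^-4
Swamee-Jain: f = 0.01566
h_f = f(L/D)V²/(2g) = 0.01566·(2050/0.244)·3.272²/(2·9.81) = 71.80 m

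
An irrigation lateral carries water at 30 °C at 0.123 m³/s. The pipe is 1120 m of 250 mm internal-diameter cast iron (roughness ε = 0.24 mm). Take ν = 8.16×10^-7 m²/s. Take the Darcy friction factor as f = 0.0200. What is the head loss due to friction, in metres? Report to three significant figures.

h_f ≈ 28.7 m

V = 4Q/(πD²) = 4·0.123/(π·0.250²) = 2.506 m/s
h_f = f(L/D)V²/(2g) = 0.02000·(1120/0.250)·2.506²/(2·9.81) = 28.67 m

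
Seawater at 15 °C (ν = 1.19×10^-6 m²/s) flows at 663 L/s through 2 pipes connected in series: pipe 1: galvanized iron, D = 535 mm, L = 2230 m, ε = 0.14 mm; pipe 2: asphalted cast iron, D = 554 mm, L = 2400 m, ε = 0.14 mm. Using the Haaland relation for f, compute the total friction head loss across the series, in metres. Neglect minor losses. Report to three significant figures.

H ≈ 52.9 m

Pipe 1: V = 2.949 m/s, Re = 1.33×10^6, ε/D = 2.62×10^-4, f = 0.01508, h_1 = f(L/D)V²/2g = 27.87 m
Pipe 2: V = 2.750 m/s, Re = 1.28×10^6, ε/D = 2.53×10^-4, f = 0.01501, h_2 = f(L/D)V²/2g = 25.07 m
Series → Q common, losses add: H = Σh = 52.93 m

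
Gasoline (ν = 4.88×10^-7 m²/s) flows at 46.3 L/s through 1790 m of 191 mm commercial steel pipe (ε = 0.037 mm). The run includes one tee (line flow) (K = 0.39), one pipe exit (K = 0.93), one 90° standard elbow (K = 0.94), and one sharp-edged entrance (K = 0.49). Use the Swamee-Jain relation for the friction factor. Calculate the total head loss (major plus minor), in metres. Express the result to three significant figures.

H_L ≈ 19.3 m

V = 4Q/(πD²) = 1.616 m/s; V²/2g = 0.1331 m
Re = 6.32×10^5, ε/D = 1.94×10^-4 → f = 0.01516 (Swamee-Jain)
Major: h_f = f(L/D)·V²/2g = 0.01516·9372·0.1331 = 18.91 m
Minor: ΣK = 2.75; h_m = ΣK·V²/2g = 0.3660 m
Total H_L = 18.91 + 0.3660 = 19.27 m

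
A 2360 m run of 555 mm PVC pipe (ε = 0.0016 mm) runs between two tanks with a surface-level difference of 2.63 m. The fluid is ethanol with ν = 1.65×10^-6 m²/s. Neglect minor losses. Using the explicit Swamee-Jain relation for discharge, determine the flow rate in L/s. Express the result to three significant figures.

Swamee-Jain (Type II): Q = -0.965·√(gD⁵h_f/L)·ln[ε/(3.7D) + √(3.17ν²L/(gD³h_f))]
√(gD⁵h_f/L) = √(9.81·0.555⁵·2.63/2360) = 0.02399
ε/(3.7D) = 7.79×10^-7; √(3.17ν²L/(gD³h_f)) = 6.80×10^-5
Q = -0.965·0.02399·ln(6.873×10^-5) = 0.2219 m³/s
Check: V = 0.917 m/s, Re = 3.09×10^5, f = 0.01433, h_f = 2.61 m ≈ 2.63 m ✓

Q ≈ 222 L/s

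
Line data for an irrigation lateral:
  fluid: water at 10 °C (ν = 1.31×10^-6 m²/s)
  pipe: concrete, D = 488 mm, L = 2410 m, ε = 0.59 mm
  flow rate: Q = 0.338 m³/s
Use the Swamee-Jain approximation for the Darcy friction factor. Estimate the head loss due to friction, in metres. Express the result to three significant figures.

V = 4Q/(πD²) = 4·0.338/(π·0.488²) = 1.807 m/s
Re = VD/ν = 1.807·0.488/1.31×10^-6 = 6.73×10^5 → turbulent
ε/D = 0.59/488 = 0.00121
Swamee-Jain: f = 0.02107
h_f = f(L/D)V²/(2g) = 0.02107·(2410/0.488)·1.807²/(2·9.81) = 17.32 m

h_f ≈ 17.3 m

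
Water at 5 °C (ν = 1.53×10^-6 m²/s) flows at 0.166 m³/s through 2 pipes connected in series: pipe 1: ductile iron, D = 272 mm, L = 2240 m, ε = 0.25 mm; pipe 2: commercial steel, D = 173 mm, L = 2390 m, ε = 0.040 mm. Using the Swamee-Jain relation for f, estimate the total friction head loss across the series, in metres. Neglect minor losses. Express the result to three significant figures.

H ≈ 605 m

Pipe 1: V = 2.857 m/s, Re = 5.08×10^5, ε/D = 9.19×10^-4, f = 0.01998, h_1 = f(L/D)V²/2g = 68.46 m
Pipe 2: V = 7.062 m/s, Re = 7.99×10^5, ε/D = 2.31×10^-4, f = 0.01529, h_2 = f(L/D)V²/2g = 536.9 m
Series → Q common, losses add: H = Σh = 605.4 m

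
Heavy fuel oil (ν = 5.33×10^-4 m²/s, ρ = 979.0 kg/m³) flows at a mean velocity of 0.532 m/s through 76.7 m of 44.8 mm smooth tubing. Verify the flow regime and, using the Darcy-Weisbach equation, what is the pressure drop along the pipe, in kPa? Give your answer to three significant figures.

Δp ≈ 339 kPa

Re = VD/ν = 0.532·0.04480/5.33×10^-4 = 44.7 → laminar (Re < 2300)
f = 64/Re = 1.431
h_f = f(L/D)V²/(2g) = 1.431·(76.7/0.04480)·0.532²/(2·9.81) = 35.35 m
Δp = ρg·h_f = 979.0·9.81·35.35 = 339.5 kPa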